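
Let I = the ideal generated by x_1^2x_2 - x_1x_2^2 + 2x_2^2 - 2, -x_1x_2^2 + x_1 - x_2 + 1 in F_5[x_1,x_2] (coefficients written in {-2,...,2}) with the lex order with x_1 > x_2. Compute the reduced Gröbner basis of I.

G = {x_1^2 - x_1 - x_2^4 - x_2^3 + x_2^2 - x_2 + 2, x_1x_2 - x_1 + 2x_2^4 + x_2^3 + x_2 + 1, x_2^5 - x_2^4 - 2x_2^3 - 2x_2^2 - 2x_2 + 1}

Buchberger's algorithm terminates because the ascending chain of leading-term ideals stabilizes.

f_1 = x_1^2x_2 - x_1x_2^2 + 2x_2^2 - 2, LT = x_1^2x_2.
f_2 = -x_1x_2^2 + x_1 - x_2 + 1, LT = x_1x_2^2.

S(f_1,f_2): lcm = x_1^2x_2^2. S = x_1^2 - x_1x_2^3 - x_1x_2 + x_1 + 2x_2^3 - 2x_2.
  leading term x_1^2: no divisor's leading term divides it; move x_1^2 to the remainder.
  leading term x_1x_2^3: subtract (x_2)·f_2 from -x_1x_2^3 - x_1x_2 + x_1 + 2x_2^3 - 2x_2 → -2x_1x_2 + x_1 + 2x_2^3 + x_2^2 + 2x_2
  leading term x_1x_2: no divisor's leading term divides it; move -2x_1x_2 to the remainder.
  leading term x_1: no divisor's leading term divides it; move x_1 to the remainder.
  leading term x_2^3: no divisor's leading term divides it; move 2x_2^3 to the remainder.
  leading term x_2^2: no divisor's leading term divides it; move x_2^2 to the remainder.
  leading term x_2: no divisor's leading term divides it; move 2x_2 to the remainder.
  remainder x_1^2 - 2x_1x_2 + x_1 + 2x_2^3 + x_2^2 + 2x_2 ≠ 0; add g_3 = x_1^2 - 2x_1x_2 + x_1 + 2x_2^3 + x_2^2 + 2x_2 to the basis.

S(f_1,g_3): lcm = x_1^2x_2. S = x_1x_2^2 - x_1x_2 - 2x_2^4 - x_2^3 - 2.
  leading term x_1x_2^2: subtract (-1)·f_2 from x_1x_2^2 - x_1x_2 - 2x_2^4 - x_2^3 - 2 → -x_1x_2 + x_1 - 2x_2^4 - x_2^3 - x_2 - 1
  leading term x_1x_2: no divisor's leading term divides it; move -x_1x_2 to the remainder.
  leading term x_1: no divisor's leading term divides it; move x_1 to the remainder.
  leading term x_2^4: no divisor's leading term divides it; move -2x_2^4 to the remainder.
  leading term x_2^3: no divisor's leading term divides it; move -x_2^3 to the remainder.
  leading term x_2: no divisor's leading term divides it; move -x_2 to the remainder.
  leading term 1: no divisor's leading term divides it; move -1 to the remainder.
  remainder -x_1x_2 + x_1 - 2x_2^4 - x_2^3 - x_2 - 1 ≠ 0; add g_4 = -x_1x_2 + x_1 - 2x_2^4 - x_2^3 - x_2 - 1 to the basis.

S(f_2,g_3): lcm = x_1^2x_2^2. S = -x_1^2 + 2x_1x_2^3 - x_1x_2^2 + x_1x_2 - x_1 - 2x_2^5 - x_2^4 - 2x_2^3.
  leading term x_1^2: subtract (-1)·g_3 from -x_1^2 + 2x_1x_2^3 - x_1x_2^2 + x_1x_2 - x_1 - 2x_2^5 - x_2^4 - 2x_2^3 → 2x_1x_2^3 - x_1x_2^2 - x_1x_2 - 2x_2^5 - x_2^4 + x_2^2 + 2x_2
  leading term x_1x_2^3: subtract (-2x_2)·f_2 from 2x_1x_2^3 - x_1x_2^2 - x_1x_2 - 2x_2^5 - x_2^4 + x_2^2 + 2x_2 → -x_1x_2^2 + x_1x_2 - 2x_2^5 - x_2^4 - x_2^2 - x_2
  leading term x_1x_2^2: subtract (1)·f_2 from -x_1x_2^2 + x_1x_2 - 2x_2^5 - x_2^4 - x_2^2 - x_2 → x_1x_2 - x_1 - 2x_2^5 - x_2^4 - x_2^2 - 1
  leading term x_1x_2: subtract (-1)·g_4 from x_1x_2 - x_1 - 2x_2^5 - x_2^4 - x_2^2 - 1 → -2x_2^5 + 2x_2^4 - x_2^3 - x_2^2 - x_2 - 2
  leading term x_2^5: no divisor's leading term divides it; move -2x_2^5 to the remainder.
  leading term x_2^4: no divisor's leading term divides it; move 2x_2^4 to the remainder.
  leading term x_2^3: no divisor's leading term divides it; move -x_2^3 to the remainder.
  leading term x_2^2: no divisor's leading term divides it; move -x_2^2 to the remainder.
  leading term x_2: no divisor's leading term divides it; move -x_2 to the remainder.
  leading term 1: no divisor's leading term divides it; move -2 to the remainder.
  remainder -2x_2^5 + 2x_2^4 - x_2^3 - x_2^2 - x_2 - 2 ≠ 0; add g_5 = -2x_2^5 + 2x_2^4 - x_2^3 - x_2^2 - x_2 - 2 to the basis.

The other S-polynomials (S(f_1,g_4), S(f_2,g_4), S(g_3,g_4), S(f_1,g_5), S(f_2,g_5), S(g_3,g_5), S(g_4,g_5)) all reduce to 0 modulo the current basis, so we have a Gröbner basis.
Inter-reduce: drop elements whose leading term is divisible by another's, tail-reduce, and make monic.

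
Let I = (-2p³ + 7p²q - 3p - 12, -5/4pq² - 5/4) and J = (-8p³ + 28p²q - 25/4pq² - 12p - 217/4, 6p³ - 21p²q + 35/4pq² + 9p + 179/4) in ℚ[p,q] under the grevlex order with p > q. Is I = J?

Equality of ideals is decidable: compute both reduced Gröbner bases (unique for the ordering) and check whether they agree.
Buchberger on the first generating set:
f_1 = -2p³ + 7p²q - 3p - 12, LT = p³.
f_2 = -5/4pq² - 5/4, LT = pq².

S(f_1,f_2): lcm = p³q². S = -7/2p²q³ + 3/2pq² - p² + 6q².
  reduce S modulo (f_1, f_2):
  remainder -p² + 7/2pq + 6q² - 3/2 ≠ 0; add g_3 = -p² + 7/2pq + 6q² - 3/2 to the basis.

S(f_2,g_3): lcm = p²q². S = 7/2pq³ + 6q⁴ - 3/2q² + p.
  reduce S modulo (f_1, f_2, g_3):
  remainder 6q⁴ - 3/2q² + p - 7/2q ≠ 0; add g_4 = 6q⁴ - 3/2q² + p - 7/2q to the basis.

The other S-polynomials (S(f_1,g_3), S(f_1,g_4), S(f_2,g_4), S(g_3,g_4)) all reduce to 0 modulo the current basis, so we have a Gröbner basis.
Inter-reduce: drop elements whose leading term is divisible by another's, tail-reduce, and make monic.
Reduced Gröbner basis: {q⁴ - ¼q² + ⅙p - 7/12q, pq² + 1, p² - 7/2pq - 6q² + 3/2}.

Buchberger on the second generating set:
h_1 = -8p³ + 28p²q - 25/4pq² - 12p - 217/4, LT = p³.
h_2 = 6p³ - 21p²q + 35/4pq² + 9p + 179/4, LT = p³.

S(h_1,h_2): lcm = p³. S = -65/96pq² - 65/96.
  reduce S modulo (h_1, h_2):
  remainder -65/96pq² - 65/96 ≠ 0; add k_3 = -65/96pq² - 65/96 to the basis.

S(h_1,k_3): lcm = p³q². S = -7/2p²q³ + 25/32pq⁴ + 3/2pq² - p² + 217/32q².
  reduce S modulo (h_1, h_2, k_3):
  remainder -p² + 7/2pq + 6q² - 3/2 ≠ 0; add k_4 = -p² + 7/2pq + 6q² - 3/2 to the basis.

S(k_3,k_4): lcm = p²q². S = 7/2pq³ + 6q⁴ - 3/2q² + p.
  reduce S modulo (h_1, h_2, k_3, k_4):
  remainder 6q⁴ - 3/2q² + p - 7/2q ≠ 0; add k_5 = 6q⁴ - 3/2q² + p - 7/2q to the basis.

The other S-polynomials (S(h_2,k_3), S(h_1,k_4), S(h_2,k_4), S(h_1,k_5), S(h_2,k_5), S(k_3,k_5), S(k_4,k_5)) all reduce to 0 modulo the current basis, so we have a Gröbner basis.
Inter-reduce: drop elements whose leading term is divisible by another's, tail-reduce, and make monic.
Reduced Gröbner basis: {q⁴ - ¼q² + ⅙p - 7/12q, pq² + 1, p² - 7/2pq - 6q² + 3/2}.

Same reduced basis, so the two generating sets span the same ideal.

Yes, the ideals are equal.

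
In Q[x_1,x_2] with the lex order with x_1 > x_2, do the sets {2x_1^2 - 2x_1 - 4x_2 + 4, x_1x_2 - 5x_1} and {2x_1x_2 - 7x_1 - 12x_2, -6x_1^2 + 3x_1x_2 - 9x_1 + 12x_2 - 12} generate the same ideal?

Equality of ideals is decidable: compute both reduced Gröbner bases (unique for the ordering) and check whether they agree.
Buchberger on the first generating set:
f_1 = 2x_1^2 - 2x_1 - 4x_2 + 4, LT = x_1^2.
f_2 = x_1x_2 - 5x_1, LT = x_1x_2.

S(f_1,f_2): lcm = x_1^2x_2. S = 5x_1^2 - x_1x_2 - 2x_2^2 + 2x_2.
  reduce S modulo (f_1, f_2):
  remainder -2x_2^2 + 12x_2 - 10 ≠ 0; add g_3 = -2x_2^2 + 12x_2 - 10 to the basis.

The other S-polynomials (S(f_1,g_3), S(f_2,g_3)) all reduce to 0 modulo the current basis, so we have a Gröbner basis.
Inter-reduce: drop elements whose leading term is divisible by another's, tail-reduce, and make monic.
Reduced Gröbner basis: {x_1^2 - x_1 - 2x_2 + 2, x_1x_2 - 5x_1, x_2^2 - 6x_2 + 5}.

Buchberger on the second generating set:
h_1 = 2x_1x_2 - 7x_1 - 12x_2, LT = x_1x_2.
h_2 = -6x_1^2 + 3x_1x_2 - 9x_1 + 12x_2 - 12, LT = x_1^2.

S(h_1,h_2): lcm = x_1^2x_2. S = -7/2x_1^2 + 1/2x_1x_2^2 - 15/2x_1x_2 + 2x_2^2 - 2x_2.
  reduce S modulo (h_1, h_2):
  remainder -21x_1 + 5x_2^2 - 54x_2 + 7 ≠ 0; add k_3 = -21x_1 + 5x_2^2 - 54x_2 + 7 to the basis.

S(h_1,k_3): lcm = x_1x_2. S = -7/2x_1 + 5/21x_2^3 - 18/7x_2^2 - 17/3x_2.
  reduce S modulo (h_1, h_2, k_3):
  remainder 5/21x_2^3 - 143/42x_2^2 + 10/3x_2 - 7/6 ≠ 0; add k_4 = 5/21x_2^3 - 143/42x_2^2 + 10/3x_2 - 7/6 to the basis.

The other S-polynomials (S(h_2,k_3), S(h_1,k_4), S(h_2,k_4), S(k_3,k_4)) all reduce to 0 modulo the current basis, so we have a Gröbner basis.
Inter-reduce: drop elements whose leading term is divisible by another's, tail-reduce, and make monic.
Reduced Gröbner basis: {x_1 - 5/21x_2^2 + 18/7x_2 - 1/3, x_2^3 - 143/10x_2^2 + 14x_2 - 49/10}.

These differ, so the ideals are not equal.

No, the ideals differ.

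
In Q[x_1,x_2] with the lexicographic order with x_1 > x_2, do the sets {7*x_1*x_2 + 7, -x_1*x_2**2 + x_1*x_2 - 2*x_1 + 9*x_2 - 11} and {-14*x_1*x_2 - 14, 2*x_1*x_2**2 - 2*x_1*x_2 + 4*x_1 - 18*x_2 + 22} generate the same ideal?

Equality of ideals is decidable: compute both reduced Gröbner bases (unique for the ordering) and check whether they agree.
Buchberger on the first generating set:
f_1 = 7*x_1*x_2 + 7, LT = x_1*x_2.
f_2 = -x_1*x_2**2 + x_1*x_2 - 2*x_1 + 9*x_2 - 11, LT = x_1*x_2**2.

S(f_1,f_2): lcm = x_1*x_2**2. S = x_1*x_2 - 2*x_1 + 10*x_2 - 11.
  leading term x_1*x_2: subtract (1/7)·f_1 from x_1*x_2 - 2*x_1 + 10*x_2 - 11 → -2*x_1 + 10*x_2 - 12
  leading term x_1: no divisor's leading term divides it; move -2*x_1 to the remainder.
  leading term x_2: no divisor's leading term divides it; move 10*x_2 to the remainder.
  leading term 1: no divisor's leading term divides it; move -12 to the remainder.
  remainder -2*x_1 + 10*x_2 - 12 ≠ 0; add g_3 = -2*x_1 + 10*x_2 - 12 to the basis.

S(f_1,g_3): lcm = x_1*x_2. S = 5*x_2**2 - 6*x_2 + 1.
  leading term x_2**2: no divisor's leading term divides it; move 5*x_2**2 to the remainder.
  leading term x_2: no divisor's leading term divides it; move -6*x_2 to the remainder.
  leading term 1: no divisor's leading term divides it; move 1 to the remainder.
  remainder 5*x_2**2 - 6*x_2 + 1 ≠ 0; add g_4 = 5*x_2**2 - 6*x_2 + 1 to the basis.

S(f_2,g_3): lcm = x_1*x_2**2. S = -x_1*x_2 + 2*x_1 + 5*x_2**3 - 6*x_2**2 - 9*x_2 + 11.
  leading term x_1*x_2: subtract (-1/7)·f_1 from -x_1*x_2 + 2*x_1 + 5*x_2**3 - 6*x_2**2 - 9*x_2 + 11 → 2*x_1 + 5*x_2**3 - 6*x_2**2 - 9*x_2 + 12
  leading term x_1: subtract (-1)·g_3 from 2*x_1 + 5*x_2**3 - 6*x_2**2 - 9*x_2 + 12 → 5*x_2**3 - 6*x_2**2 + x_2
  leading term x_2**3: subtract (x_2)·g_4 from 5*x_2**3 - 6*x_2**2 + x_2 → 0
  remainder 0.

S(f_1,g_4): lcm = x_1*x_2**2. S = 6/5*x_1*x_2 - 1/5*x_1 + x_2.
  leading term x_1*x_2: subtract (6/35)·f_1 from 6/5*x_1*x_2 - 1/5*x_1 + x_2 → -1/5*x_1 + x_2 - 6/5
  leading term x_1: subtract (1/10)·g_3 from -1/5*x_1 + x_2 - 6/5 → 0
  remainder 0.

S(f_2,g_4): lcm = x_1*x_2**2. S = 1/5*x_1*x_2 + 9/5*x_1 - 9*x_2 + 11.
  leading term x_1*x_2: subtract (1/35)·f_1 from 1/5*x_1*x_2 + 9/5*x_1 - 9*x_2 + 11 → 9/5*x_1 - 9*x_2 + 54/5
  leading term x_1: subtract (-9/10)·g_3 from 9/5*x_1 - 9*x_2 + 54/5 → 0
  remainder 0.

S(g_3,g_4): leading monomials are coprime, so the S-polynomial reduces to 0 (Buchberger's first criterion).
Every S-polynomial of the final basis reduces to 0, so we have a Gröbner basis.
Inter-reduce: drop elements whose leading term is divisible by another's, tail-reduce, and make monic.
Reduced Gröbner basis: {x_1 - 5*x_2 + 6, x_2**2 - 6/5*x_2 + 1/5}.

Buchberger on the second generating set:
h_1 = -14*x_1*x_2 - 14, LT = x_1*x_2.
h_2 = 2*x_1*x_2**2 - 2*x_1*x_2 + 4*x_1 - 18*x_2 + 22, LT = x_1*x_2**2.

S(h_1,h_2): lcm = x_1*x_2**2. S = x_1*x_2 - 2*x_1 + 10*x_2 - 11.
  leading term x_1*x_2: subtract (-1/14)·h_1 from x_1*x_2 - 2*x_1 + 10*x_2 - 11 → -2*x_1 + 10*x_2 - 12
  leading term x_1: no divisor's leading term divides it; move -2*x_1 to the remainder.
  leading term x_2: no divisor's leading term divides it; move 10*x_2 to the remainder.
  leading term 1: no divisor's leading term divides it; move -12 to the remainder.
  remainder -2*x_1 + 10*x_2 - 12 ≠ 0; add k_3 = -2*x_1 + 10*x_2 - 12 to the basis.

S(h_1,k_3): lcm = x_1*x_2. S = 5*x_2**2 - 6*x_2 + 1.
  leading term x_2**2: no divisor's leading term divides it; move 5*x_2**2 to the remainder.
  leading term x_2: no divisor's leading term divides it; move -6*x_2 to the remainder.
  leading term 1: no divisor's leading term divides it; move 1 to the remainder.
  remainder 5*x_2**2 - 6*x_2 + 1 ≠ 0; add k_4 = 5*x_2**2 - 6*x_2 + 1 to the basis.

S(h_2,k_3): lcm = x_1*x_2**2. S = -x_1*x_2 + 2*x_1 + 5*x_2**3 - 6*x_2**2 - 9*x_2 + 11.
  leading term x_1*x_2: subtract (1/14)·h_1 from -x_1*x_2 + 2*x_1 + 5*x_2**3 - 6*x_2**2 - 9*x_2 + 11 → 2*x_1 + 5*x_2**3 - 6*x_2**2 - 9*x_2 + 12
  leading term x_1: subtract (-1)·k_3 from 2*x_1 + 5*x_2**3 - 6*x_2**2 - 9*x_2 + 12 → 5*x_2**3 - 6*x_2**2 + x_2
  leading term x_2**3: subtract (x_2)·k_4 from 5*x_2**3 - 6*x_2**2 + x_2 → 0
  remainder 0.

S(h_1,k_4): lcm = x_1*x_2**2. S = 6/5*x_1*x_2 - 1/5*x_1 + x_2.
  leading term x_1*x_2: subtract (-3/35)·h_1 from 6/5*x_1*x_2 - 1/5*x_1 + x_2 → -1/5*x_1 + x_2 - 6/5
  leading term x_1: subtract (1/10)·k_3 from -1/5*x_1 + x_2 - 6/5 → 0
  remainder 0.

S(h_2,k_4): lcm = x_1*x_2**2. S = 1/5*x_1*x_2 + 9/5*x_1 - 9*x_2 + 11.
  leading term x_1*x_2: subtract (-1/70)·h_1 from 1/5*x_1*x_2 + 9/5*x_1 - 9*x_2 + 11 → 9/5*x_1 - 9*x_2 + 54/5
  leading term x_1: subtract (-9/10)·k_3 from 9/5*x_1 - 9*x_2 + 54/5 → 0
  remainder 0.

S(k_3,k_4): leading monomials are coprime, so the S-polynomial reduces to 0 (Buchberger's first criterion).
Every S-polynomial of the final basis reduces to 0, so we have a Gröbner basis.
Inter-reduce: drop elements whose leading term is divisible by another's, tail-reduce, and make monic.
Reduced Gröbner basis: {x_1 - 5*x_2 + 6, x_2**2 - 6/5*x_2 + 1/5}.

Same reduced basis, so the two generating sets span the same ideal.

Yes, the ideals are equal.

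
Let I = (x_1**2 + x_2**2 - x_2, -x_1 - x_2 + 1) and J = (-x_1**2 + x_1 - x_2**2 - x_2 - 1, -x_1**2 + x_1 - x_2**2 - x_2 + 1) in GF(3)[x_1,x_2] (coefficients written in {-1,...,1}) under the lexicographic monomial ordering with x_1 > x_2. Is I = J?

No, the ideals differ.

For a fixed monomial order, each ideal has a unique reduced Gröbner basis; comparing bases decides equality.
Buchberger on the first generating set:
f_1 = x_1**2 + x_2**2 - x_2, LT = x_1**2.
f_2 = -x_1 - x_2 + 1, LT = x_1.

S(f_1,f_2): lcm = x_1**2. S = -x_1*x_2 + x_1 + x_2**2 - x_2.
  leading term x_1*x_2: subtract (x_2)·f_2 from -x_1*x_2 + x_1 + x_2**2 - x_2 → x_1 - x_2**2 + x_2
  leading term x_1: subtract (-1)·f_2 from x_1 - x_2**2 + x_2 → -x_2**2 + 1
  leading term x_2**2: no divisor's leading term divides it; move -x_2**2 to the remainder.
  leading term 1: no divisor's leading term divides it; move 1 to the remainder.
  remainder -x_2**2 + 1 ≠ 0; add g_3 = -x_2**2 + 1 to the basis.

The other S-polynomials (S(f_1,g_3), S(f_2,g_3)) all reduce to 0 modulo the current basis, so we have a Gröbner basis.
Inter-reduce: drop elements whose leading term is divisible by another's, tail-reduce, and make monic.
Reduced Gröbner basis: {x_1 + x_2 - 1, x_2**2 - 1}.

Buchberger on the second generating set:
h_1 = -x_1**2 + x_1 - x_2**2 - x_2 - 1, LT = x_1**2.
h_2 = -x_1**2 + x_1 - x_2**2 - x_2 + 1, LT = x_1**2.

S(h_1,h_2): lcm = x_1**2. S = -1.
  leading term 1: no divisor's leading term divides it; move -1 to the remainder.
  remainder -1 ≠ 0; add k_3 = -1 to the basis.

The other S-polynomials (S(h_1,k_3), S(h_2,k_3)) all reduce to 0 modulo the current basis, so we have a Gröbner basis.
Inter-reduce: drop elements whose leading term is divisible by another's, tail-reduce, and make monic.
Reduced Gröbner basis: {1}.

Since the reduced bases disagree, the two ideals are not the same.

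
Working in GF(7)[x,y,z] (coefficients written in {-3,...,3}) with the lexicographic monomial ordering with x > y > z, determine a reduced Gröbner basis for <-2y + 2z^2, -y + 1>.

f_1 = -2y + 2z^2, LT = y.
f_2 = -y + 1, LT = y.

S(f_1,f_2): lcm = y. S = -z^2 + 1.
  leading term z^2: no divisor's leading term divides it; move -z^2 to the remainder.
  leading term 1: no divisor's leading term divides it; move 1 to the remainder.
  remainder -z^2 + 1 ≠ 0; add g_3 = -z^2 + 1 to the basis.

The other S-polynomials (S(f_1,g_3), S(f_2,g_3)) all reduce to 0 modulo the current basis, so we have a Gröbner basis.
Inter-reduce: drop elements whose leading term is divisible by another's, tail-reduce, and make monic.

G = {y - 1, z^2 - 1}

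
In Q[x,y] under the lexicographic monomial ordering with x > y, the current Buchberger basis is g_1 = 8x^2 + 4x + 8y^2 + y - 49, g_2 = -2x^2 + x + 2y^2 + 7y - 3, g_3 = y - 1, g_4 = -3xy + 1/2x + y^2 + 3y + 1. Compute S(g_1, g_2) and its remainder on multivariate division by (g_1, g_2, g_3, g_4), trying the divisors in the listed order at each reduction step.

S(g_1, g_2) = x + 2y^2 + 29/8y - 61/8; remainder on division = x - 2.

lcm(LM(g_1), LM(g_2)) = x^2.
S = (lcm/LT(g_1))·g_1 − (lcm/LT(g_2))·g_2 = x + 2y^2 + 29/8y - 61/8.
Reduce S modulo (g_1, g_2, g_3, g_4) in that order:
  leading term x: no divisor's leading term divides it; move x to the remainder.
  leading term y^2: subtract (2y)·g_3 from 2y^2 + 29/8y - 61/8 → 45/8y - 61/8
  leading term y: subtract (45/8)·g_3 from 45/8y - 61/8 → -2
  leading term 1: no divisor's leading term divides it; move -2 to the remainder.
The remainder x - 2 is nonzero, so it would be added as the next basis element.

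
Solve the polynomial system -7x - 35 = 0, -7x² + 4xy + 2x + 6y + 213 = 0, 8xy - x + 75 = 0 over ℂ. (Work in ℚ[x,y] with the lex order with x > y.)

{(-5, 2)}

Compute a lex Gröbner basis by Buchberger's algorithm.
f_1 = -7x - 35, LT = x.
f_2 = -7x² + 4xy + 2x + 6y + 213, LT = x².
f_3 = 8xy - x + 75, LT = xy.

S(f_1,f_2): lcm = x². S = 4/7xy + 37/7x + 6/7y + 213/7.
  leading term xy: subtract (-4/49y)·f_1 from 4/7xy + 37/7x + 6/7y + 213/7 → 37/7x - 2y + 213/7
  leading term x: subtract (-37/49)·f_1 from 37/7x - 2y + 213/7 → -2y + 4
  leading term y: no divisor's leading term divides it; move -2y to the remainder.
  leading term 1: no divisor's leading term divides it; move 4 to the remainder.
  remainder -2y + 4 ≠ 0; add h_4 = -2y + 4 to the basis.

The other S-polynomials (S(f_1,f_3), S(f_2,f_3), S(f_1,h_4), S(f_2,h_4), S(f_3,h_4)) all reduce to 0 modulo the current basis, so we have a Gröbner basis.
Inter-reduce: drop elements whose leading term is divisible by another's, tail-reduce, and make monic.
Reduced Gröbner basis: {x + 5, y - 2}.

Elimination: the polynomial y - 2 lies in the elimination ideal for y, so y ∈ {2}. For each such y, the remaining basis elements (now univariate) give the rest of the solution.
  y = 2: the earlier basis element becomes x + 5 = 0, giving x = -5 — point (-5, 2).
Substituting each solution back into the original system confirms all equations vanish.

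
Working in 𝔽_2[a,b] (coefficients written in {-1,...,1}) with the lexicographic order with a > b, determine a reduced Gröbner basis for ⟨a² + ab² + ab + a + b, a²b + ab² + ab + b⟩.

G = {a² + a, b}

f_1 = a² + ab² + ab + a + b, LT = a².
f_2 = a²b + ab² + ab + b, LT = a²b.

S(f_1,f_2): lcm = a²b. S = ab³ + b² + b.
  leading term ab³: no divisor's leading term divides it; move ab³ to the remainder.
  leading term b²: no divisor's leading term divides it; move b² to the remainder.
  leading term b: no divisor's leading term divides it; move b to the remainder.
  remainder ab³ + b² + b ≠ 0; add g_3 = ab³ + b² + b to the basis.

S(f_1,g_3): lcm = a²b³. S = ab⁵ + ab⁴ + ab³ + ab² + ab + b⁴.
  leading term ab⁵: subtract (b²)·g_3 from ab⁵ + ab⁴ + ab³ + ab² + ab + b⁴ → ab⁴ + ab³ + ab² + ab + b³
  leading term ab⁴: subtract (b)·g_3 from ab⁴ + ab³ + ab² + ab + b³ → ab³ + ab² + ab + b²
  leading term ab³: subtract (1)·g_3 from ab³ + ab² + ab + b² → ab² + ab + b
  leading term ab²: no divisor's leading term divides it; move ab² to the remainder.
  leading term ab: no divisor's leading term divides it; move ab to the remainder.
  leading term b: no divisor's leading term divides it; move b to the remainder.
  remainder ab² + ab + b ≠ 0; add g_4 = ab² + ab + b to the basis.

S(g_3,g_4): lcm = ab³. S = ab² + b.
  leading term ab²: subtract (1)·g_4 from ab² + b → ab
  leading term ab: no divisor's leading term divides it; move ab to the remainder.
  remainder ab ≠ 0; add g_5 = ab to the basis.

S(g_3,g_5): lcm = ab³. S = b² + b.
  leading term b²: no divisor's leading term divides it; move b² to the remainder.
  leading term b: no divisor's leading term divides it; move b to the remainder.
  remainder b² + b ≠ 0; add g_6 = b² + b to the basis.

S(g_4,g_5): lcm = ab². S = ab + b.
  leading term ab: subtract (1)·g_5 from ab + b → b
  leading term b: no divisor's leading term divides it; move b to the remainder.
  remainder b ≠ 0; add g_7 = b to the basis.

The other S-polynomials (S(f_2,g_3), S(f_1,g_4), S(f_2,g_4), S(f_1,g_5), S(f_2,g_5), S(f_1,g_6), S(f_2,g_6), S(g_3,g_6), S(g_4,g_6), S(g_5,g_6), S(f_1,g_7), S(f_2,g_7), S(g_3,g_7), S(g_4,g_7), S(g_5,g_7), S(g_6,g_7)) all reduce to 0 modulo the current basis, so we have a Gröbner basis.
Inter-reduce: drop elements whose leading term is divisible by another's, tail-reduce, and make monic.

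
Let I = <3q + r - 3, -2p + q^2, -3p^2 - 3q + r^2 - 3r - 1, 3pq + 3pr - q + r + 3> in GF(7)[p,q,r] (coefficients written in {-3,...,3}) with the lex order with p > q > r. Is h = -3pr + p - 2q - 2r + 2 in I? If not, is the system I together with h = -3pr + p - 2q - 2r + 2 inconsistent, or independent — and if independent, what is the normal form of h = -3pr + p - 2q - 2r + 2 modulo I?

Adjoining -3pr + p - 2q - 2r + 2 makes the ideal the whole ring: the system is inconsistent.

First compute the reduced Gröbner basis of I by Buchberger's algorithm.
f_1 = 3q + r - 3, LT = q.
f_2 = -2p + q^2, LT = p.
f_3 = -3p^2 - 3q + r^2 - 3r - 1, LT = p^2.
f_4 = 3pq + 3pr - q + r + 3, LT = pq.

S(f_1,f_4): lcm = pq. S = -3pr - p - 2q + 2r - 1.
  reduce S modulo (f_1, f_2, f_3, f_4):
  remainder r^3 - r^2 - 2r ≠ 0; add k_5 = r^3 - r^2 - 2r to the basis.

S(f_2,f_3): lcm = p^2. S = 3pq^2 - q - 2r^2 - r + 2.
  reduce S modulo (f_1, f_2, f_3, f_4, k_5):
  remainder -r - 1 ≠ 0; add k_6 = -r - 1 to the basis.

The other S-polynomials (S(f_1,f_2), S(f_1,f_3), S(f_2,f_4), S(f_3,f_4), S(f_1,k_5), S(f_2,k_5), S(f_3,k_5), S(f_4,k_5), S(f_1,k_6), S(f_2,k_6), S(f_3,k_6), S(f_4,k_6), S(k_5,k_6)) all reduce to 0 modulo the current basis, so we have a Gröbner basis.
Inter-reduce: drop elements whose leading term is divisible by another's, tail-reduce, and make monic.
Reduced Gröbner basis: {p + 3, q + 1, r + 1}.
Label its elements g_1 = p + 3, g_2 = q + 1, g_3 = r + 1.

Reduce h = -3pr + p - 2q - 2r + 2 modulo G:
  leading term pr: subtract (-3r)·g_1 from -3pr + p - 2q - 2r + 2 → p - 2q + 2
  leading term p: subtract (1)·g_1 from p - 2q + 2 → -2q - 1
  leading term q: subtract (-2)·g_2 from -2q - 1 → 1
  leading term 1: no divisor's leading term divides it; move 1 to the remainder.
  normal form = 1.
The normal form is nonzero, so h ∉ I. Since h minus its normal form lies in I, I + (h) = I + (n) where n = 1; decide whether this ideal is the whole ring.
Here n = 1 is a nonzero constant, hence a unit: 1 ∈ I + (h), the Gröbner basis of I + (h) is {1}, and the enlarged system has no common solution — adjoining h is inconsistent.

The remainder on division by a Gröbner basis is unique — it is the normal form.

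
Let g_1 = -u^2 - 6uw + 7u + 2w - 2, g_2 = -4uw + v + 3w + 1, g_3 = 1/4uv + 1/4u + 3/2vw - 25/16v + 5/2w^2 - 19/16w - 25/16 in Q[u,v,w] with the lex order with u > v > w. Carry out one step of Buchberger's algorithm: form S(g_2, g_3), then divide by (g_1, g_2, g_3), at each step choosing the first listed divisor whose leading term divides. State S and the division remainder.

S(g_2, g_3) = -uw - 1/4v^2 - 6vw^2 + 11/2vw - 1/4v - 10w^3 + 19/4w^2 + 25/4w; remainder on division = -1/4v^2 - 6vw^2 + 11/2vw - 1/2v - 10w^3 + 19/4w^2 + 11/2w - 1/4.

lcm(LM(g_2), LM(g_3)) = uvw.
S = (lcm/LT(g_2))·g_2 − (lcm/LT(g_3))·g_3 = -uw - 1/4v^2 - 6vw^2 + 11/2vw - 1/4v - 10w^3 + 19/4w^2 + 25/4w.
Reduce S modulo (g_1, g_2, g_3) in that order:
  leading term uw: subtract (1/4)·g_2 from -uw - 1/4v^2 - 6vw^2 + 11/2vw - 1/4v - 10w^3 + 19/4w^2 + 25/4w → -1/4v^2 - 6vw^2 + 11/2vw - 1/2v - 10w^3 + 19/4w^2 + 11/2w - 1/4
  leading term v^2: no divisor's leading term divides it; move -1/4v^2 to the remainder.
  leading term vw^2: no divisor's leading term divides it; move -6vw^2 to the remainder.
  leading term vw: no divisor's leading term divides it; move 11/2vw to the remainder.
  leading term v: no divisor's leading term divides it; move -1/2v to the remainder.
  leading term w^3: no divisor's leading term divides it; move -10w^3 to the remainder.
  leading term w^2: no divisor's leading term divides it; move 19/4w^2 to the remainder.
  leading term w: no divisor's leading term divides it; move 11/2w to the remainder.
  leading term 1: no divisor's leading term divides it; move -1/4 to the remainder.
The remainder -1/4v^2 - 6vw^2 + 11/2vw - 1/2v - 10w^3 + 19/4w^2 + 11/2w - 1/4 is nonzero, so it would be added as the next basis element.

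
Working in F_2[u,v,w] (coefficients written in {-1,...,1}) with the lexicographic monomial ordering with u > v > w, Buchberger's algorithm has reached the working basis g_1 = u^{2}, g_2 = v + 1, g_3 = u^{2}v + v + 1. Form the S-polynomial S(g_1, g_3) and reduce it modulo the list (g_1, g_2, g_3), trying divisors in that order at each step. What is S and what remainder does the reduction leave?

S(g_1, g_3) = v + 1; remainder on division = 0.

lcm(LM(g_1), LM(g_3)) = u^{2}v.
S = (lcm/LT(g_1))·g_1 − (lcm/LT(g_3))·g_3 = v + 1.
Reduce S modulo (g_1, g_2, g_3) in that order:
  leading term v: subtract (1)·g_2 from v + 1 → 0
The remainder is 0, so this S-polynomial contributes no new basis element.
This is the inner loop of Buchberger's algorithm — each nonzero remainder becomes a new basis element.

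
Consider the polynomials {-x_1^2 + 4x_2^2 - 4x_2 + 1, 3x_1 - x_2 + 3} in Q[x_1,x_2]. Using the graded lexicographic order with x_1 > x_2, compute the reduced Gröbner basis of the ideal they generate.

Buchberger's algorithm terminates because the ascending chain of leading-term ideals stabilizes.

f_1 = -x_1^2 + 4x_2^2 - 4x_2 + 1, LT = x_1^2.
f_2 = 3x_1 - x_2 + 3, LT = x_1.

S(f_1,f_2): lcm = x_1^2. S = 1/3x_1x_2 - 4x_2^2 - x_1 + 4x_2 - 1.
  reduce S modulo (f_1, f_2):
  remainder -35/9x_2^2 + 10/3x_2 ≠ 0; add g_3 = -35/9x_2^2 + 10/3x_2 to the basis.

The other S-polynomials (S(f_1,g_3), S(f_2,g_3)) all reduce to 0 modulo the current basis, so we have a Gröbner basis.
Inter-reduce: drop elements whose leading term is divisible by another's, tail-reduce, and make monic.

G = {x_2^2 - 6/7x_2, x_1 - 1/3x_2 + 1}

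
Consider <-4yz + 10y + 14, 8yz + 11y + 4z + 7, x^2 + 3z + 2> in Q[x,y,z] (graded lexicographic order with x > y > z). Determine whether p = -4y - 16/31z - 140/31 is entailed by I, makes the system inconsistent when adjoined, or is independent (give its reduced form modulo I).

First compute the reduced Gröbner basis of I by Buchberger's algorithm.
f_1 = -4yz + 10y + 14, LT = yz.
f_2 = 8yz + 11y + 4z + 7, LT = yz.
f_3 = x^2 + 3z + 2, LT = x^2.

S(f_1,f_2): lcm = yz. S = -31/8y - 1/2z - 35/8.
  leading term y: no divisor's leading term divides it; move -31/8y to the remainder.
  leading term z: no divisor's leading term divides it; move -1/2z to the remainder.
  leading term 1: no divisor's leading term divides it; move -35/8 to the remainder.
  remainder -31/8y - 1/2z - 35/8 ≠ 0; add h_4 = -31/8y - 1/2z - 35/8 to the basis.

S(f_1,h_4): lcm = yz. S = -4/31z^2 - 5/2y - 35/31z - 7/2.
  leading term z^2: no divisor's leading term divides it; move -4/31z^2 to the remainder.
  leading term y: subtract (20/31)·h_4 from -5/2y - 35/31z - 7/2 → -25/31z - 21/31
  leading term z: no divisor's leading term divides it; move -25/31z to the remainder.
  leading term 1: no divisor's leading term divides it; move -21/31 to the remainder.
  remainder -4/31z^2 - 25/31z - 21/31 ≠ 0; add h_5 = -4/31z^2 - 25/31z - 21/31 to the basis.

The other S-polynomials (S(f_1,f_3), S(f_2,f_3), S(f_2,h_4), S(f_3,h_4), S(f_1,h_5), S(f_2,h_5), S(f_3,h_5), S(h_4,h_5)) all reduce to 0 modulo the current basis, so we have a Gröbner basis.
Inter-reduce: drop elements whose leading term is divisible by another's, tail-reduce, and make monic.
Reduced Gröbner basis: {x^2 + 3z + 2, z^2 + 25/4z + 21/4, y + 4/31z + 35/31}.
Label its elements g_1 = x^2 + 3z + 2, g_2 = z^2 + 25/4z + 21/4, g_3 = y + 4/31z + 35/31.

Reduce p = -4y - 16/31z - 140/31 modulo G:
  leading term y: subtract (-4)·g_3 from -4y - 16/31z - 140/31 → 0
  normal form = 0.
Since the normal form is 0, p ∈ I.

-4y - 16/31z - 140/31 lies in I (it reduces to 0).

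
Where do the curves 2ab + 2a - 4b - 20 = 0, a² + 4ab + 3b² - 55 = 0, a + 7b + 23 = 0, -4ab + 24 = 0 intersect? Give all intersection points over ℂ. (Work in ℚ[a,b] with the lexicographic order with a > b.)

Compute a lex Gröbner basis by Buchberger's algorithm.
f_1 = 2ab + 2a - 4b - 20, LT = ab.
f_2 = a² + 4ab + 3b² - 55, LT = a².
f_3 = a + 7b + 23, LT = a.
f_4 = -4ab + 24, LT = ab.

S(f_1,f_2): lcm = a²b. S = a² - 4ab² - 2ab - 10a - 3b³ + 55b.
  leading term a²: subtract (1)·f_2 from a² - 4ab² - 2ab - 10a - 3b³ + 55b → -4ab² - 6ab - 10a - 3b³ - 3b² + 55b + 55
  leading term ab²: subtract (-2b)·f_1 from -4ab² - 6ab - 10a - 3b³ - 3b² + 55b + 55 → -2ab - 10a - 3b³ - 11b² + 15b + 55
  leading term ab: subtract (-1)·f_1 from -2ab - 10a - 3b³ - 11b² + 15b + 55 → -8a - 3b³ - 11b² + 11b + 35
  leading term a: subtract (-8)·f_3 from -8a - 3b³ - 11b² + 11b + 35 → -3b³ - 11b² + 67b + 219
  leading term b³: no divisor's leading term divides it; move -3b³ to the remainder.
  leading term b²: no divisor's leading term divides it; move -11b² to the remainder.
  leading term b: no divisor's leading term divides it; move 67b to the remainder.
  leading term 1: no divisor's leading term divides it; move 219 to the remainder.
  remainder -3b³ - 11b² + 67b + 219 ≠ 0; add h_5 = -3b³ - 11b² + 67b + 219 to the basis.

S(f_1,f_3): lcm = ab. S = a - 7b² - 25b - 10.
  leading term a: subtract (1)·f_3 from a - 7b² - 25b - 10 → -7b² - 32b - 33
  leading term b²: no divisor's leading term divides it; move -7b² to the remainder.
  leading term b: no divisor's leading term divides it; move -32b to the remainder.
  leading term 1: no divisor's leading term divides it; move -33 to the remainder.
  remainder -7b² - 32b - 33 ≠ 0; add h_6 = -7b² - 32b - 33 to the basis.

S(f_1,f_4): lcm = ab. S = a - 2b - 4.
  leading term a: subtract (1)·f_3 from a - 2b - 4 → -9b - 27
  leading term b: no divisor's leading term divides it; move -9b to the remainder.
  leading term 1: no divisor's leading term divides it; move -27 to the remainder.
  remainder -9b - 27 ≠ 0; add h_7 = -9b - 27 to the basis.

S(f_2,f_3): lcm = a². S = -3ab - 23a + 3b² - 55.
  leading term ab: subtract (-3/2)·f_1 from -3ab - 23a + 3b² - 55 → -20a + 3b² - 6b - 85
  leading term a: subtract (-20)·f_3 from -20a + 3b² - 6b - 85 → 3b² + 134b + 375
  leading term b²: subtract (-3/7)·h_6 from 3b² + 134b + 375 → 842/7b + 2526/7
  leading term b: subtract (-842/63)·h_7 from 842/7b + 2526/7 → 0
  remainder 0.

S(f_2,f_4): lcm = a²b. S = 4ab² + 6a + 3b³ - 55b.
  leading term ab²: subtract (2b)·f_1 from 4ab² + 6a + 3b³ - 55b → -4ab + 6a + 3b³ + 8b² - 15b
  leading term ab: subtract (-2)·f_1 from -4ab + 6a + 3b³ + 8b² - 15b → 10a + 3b³ + 8b² - 23b - 40
  leading term a: subtract (10)·f_3 from 10a + 3b³ + 8b² - 23b - 40 → 3b³ + 8b² - 93b - 270
  leading term b³: subtract (-1)·h_5 from 3b³ + 8b² - 93b - 270 → -3b² - 26b - 51
  leading term b²: subtract (3/7)·h_6 from -3b² - 26b - 51 → -86/7b - 258/7
  leading term b: subtract (86/63)·h_7 from -86/7b - 258/7 → 0
  remainder 0.

S(f_3,f_4): lcm = ab. S = 7b² + 23b + 6.
  leading term b²: subtract (-1)·h_6 from 7b² + 23b + 6 → -9b - 27
  leading term b: subtract (1)·h_7 from -9b - 27 → 0
  remainder 0.

S(f_1,h_5): lcm = ab³. S = -8/3ab² + 67/3ab + 73a - 2b³ - 10b².
  leading term ab²: subtract (-4/3b)·f_1 from -8/3ab² + 67/3ab + 73a - 2b³ - 10b² → 25ab + 73a - 2b³ - 46/3b² - 80/3b
  leading term ab: subtract (25/2)·f_1 from 25ab + 73a - 2b³ - 46/3b² - 80/3b → 48a - 2b³ - 46/3b² + 70/3b + 250
  leading term a: subtract (48)·f_3 from 48a - 2b³ - 46/3b² + 70/3b + 250 → -2b³ - 46/3b² - 938/3b - 854
  leading term b³: subtract (⅔)·h_5 from -2b³ - 46/3b² - 938/3b - 854 → -8b² - 1072/3b - 1000
  leading term b²: subtract (8/7)·h_6 from -8b² - 1072/3b - 1000 → -6736/21b - 6736/7
  leading term b: subtract (6736/189)·h_7 from -6736/21b - 6736/7 → 0
  remainder 0.

S(f_2,h_5): leading monomials are coprime, so the S-polynomial reduces to 0 (Buchberger's first criterion).
S(f_3,h_5): leading monomials are coprime, so the S-polynomial reduces to 0 (Buchberger's first criterion).
S(f_4,h_5): lcm = ab³. S = -11/3ab² + 67/3ab + 73a - 6b².
  leading term ab²: subtract (-11/6b)·f_1 from -11/3ab² + 67/3ab + 73a - 6b² → 26ab + 73a - 40/3b² - 110/3b
  leading term ab: subtract (13)·f_1 from 26ab + 73a - 40/3b² - 110/3b → 47a - 40/3b² + 46/3b + 260
  leading term a: subtract (47)·f_3 from 47a - 40/3b² + 46/3b + 260 → -40/3b² - 941/3b - 821
  leading term b²: subtract (40/21)·h_6 from -40/3b² - 941/3b - 821 → -1769/7b - 5307/7
  leading term b: subtract (1769/63)·h_7 from -1769/7b - 5307/7 → 0
  remainder 0.

S(f_1,h_6): lcm = ab². S = -25/7ab - 33/7a - 2b² - 10b.
  leading term ab: subtract (-25/14)·f_1 from -25/7ab - 33/7a - 2b² - 10b → -8/7a - 2b² - 120/7b - 250/7
  leading term a: subtract (-8/7)·f_3 from -8/7a - 2b² - 120/7b - 250/7 → -2b² - 64/7b - 66/7
  leading term b²: subtract (2/7)·h_6 from -2b² - 64/7b - 66/7 → 0
  remainder 0.

S(f_2,h_6): leading monomials are coprime, so the S-polynomial reduces to 0 (Buchberger's first criterion).
S(f_3,h_6): leading monomials are coprime, so the S-polynomial reduces to 0 (Buchberger's first criterion).
S(f_4,h_6): lcm = ab². S = -32/7ab - 33/7a - 6b.
  leading term ab: subtract (-16/7)·f_1 from -32/7ab - 33/7a - 6b → -1/7a - 106/7b - 320/7
  leading term a: subtract (-1/7)·f_3 from -1/7a - 106/7b - 320/7 → -99/7b - 297/7
  leading term b: subtract (11/7)·h_7 from -99/7b - 297/7 → 0
  remainder 0.

S(h_5,h_6): lcm = b³. S = -19/21b² - 568/21b - 73.
  leading term b²: subtract (19/147)·h_6 from -19/21b² - 568/21b - 73 → -3368/147b - 3368/49
  leading term b: subtract (3368/1323)·h_7 from -3368/147b - 3368/49 → 0
  remainder 0.

S(f_1,h_7): lcm = ab. S = -2a - 2b - 10.
  leading term a: subtract (-2)·f_3 from -2a - 2b - 10 → 12b + 36
  leading term b: subtract (-4/3)·h_7 from 12b + 36 → 0
  remainder 0.

S(f_2,h_7): leading monomials are coprime, so the S-polynomial reduces to 0 (Buchberger's first criterion).
S(f_3,h_7): leading monomials are coprime, so the S-polynomial reduces to 0 (Buchberger's first criterion).
S(f_4,h_7): lcm = ab. S = -3a - 6.
  leading term a: subtract (-3)·f_3 from -3a - 6 → 21b + 63
  leading term b: subtract (-7/3)·h_7 from 21b + 63 → 0
  remainder 0.

S(h_5,h_7): lcm = b³. S = ⅔b² - 67/3b - 73.
  leading term b²: subtract (-2/21)·h_6 from ⅔b² - 67/3b - 73 → -533/21b - 533/7
  leading term b: subtract (533/189)·h_7 from -533/21b - 533/7 → 0
  remainder 0.

S(h_6,h_7): lcm = b². S = 11/7b + 33/7.
  leading term b: subtract (-11/63)·h_7 from 11/7b + 33/7 → 0
  remainder 0.

Every S-polynomial of the final basis reduces to 0, so we have a Gröbner basis.
Inter-reduce: drop elements whose leading term is divisible by another's, tail-reduce, and make monic.
Reduced Gröbner basis: {a + 2, b + 3}.

A lex Gröbner basis eliminates variables successively. Here b + 3 depends only on b, with roots {-3}; lifting each root through the earlier basis elements recovers the full solutions.
  b = -3: the earlier basis element becomes a + 2 = 0, giving a = -2 — point (-2, -3).
A lex Gröbner basis triangularizes the system, enabling back-substitution.

{(-2, -3)}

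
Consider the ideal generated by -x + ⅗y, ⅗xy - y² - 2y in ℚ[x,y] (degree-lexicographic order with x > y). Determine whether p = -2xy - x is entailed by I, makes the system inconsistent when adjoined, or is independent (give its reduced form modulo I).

First compute the reduced Gröbner basis of I by Buchberger's algorithm.
f_1 = -x + ⅗y, LT = x.
f_2 = ⅗xy - y² - 2y, LT = xy.

S(f_1,f_2): lcm = xy. S = 16/15y² + 10/3y.
  reduce S modulo (f_1, f_2):
  remainder 16/15y² + 10/3y ≠ 0; add h_3 = 16/15y² + 10/3y to the basis.

The other S-polynomials (S(f_1,h_3), S(f_2,h_3)) all reduce to 0 modulo the current basis, so we have a Gröbner basis.
Inter-reduce: drop elements whose leading term is divisible by another's, tail-reduce, and make monic.
Reduced Gröbner basis: {y² + 25/8y, x - ⅗y}.
Label its elements g_1 = y² + 25/8y, g_2 = x - ⅗y.

Reduce p = -2xy - x modulo G:
  leading term xy: subtract (-2y)·g_2 from -2xy - x → -6/5y² - x
  leading term y²: subtract (-6/5)·g_1 from -6/5y² - x → -x + 15/4y
  leading term x: subtract (-1)·g_2 from -x + 15/4y → 63/20y
  leading term y: no divisor's leading term divides it; move 63/20y to the remainder.
  normal form = 63/20y.
The normal form is nonzero, so p ∉ I. Since p minus its normal form lies in I, I + (p) = I + (r) where r = 63/20y; decide whether this ideal is the whole ring.
Run Buchberger on G together with r (pairs among the g_i already reduce to 0 since G is a Gröbner basis):
g_1 = y² + 25/8y, LT = y².
g_2 = x - ⅗y, LT = x.
r = 63/20y, LT = y.

The S-polynomials (S(g_1,g_2), S(g_1,r), S(g_2,r)) all reduce to 0 modulo the current basis, so we have a Gröbner basis.
Inter-reduce: drop elements whose leading term is divisible by another's, tail-reduce, and make monic.
Reduced Gröbner basis: {x, y}.
The reduced Gröbner basis of I + (p) is {x, y} ≠ {1}, a proper ideal, so the enlarged system stays consistent: p is independent of I, with normal form 63/20y.

The remainder on division by a Gröbner basis is unique — it is the normal form.

-2xy - x is independent of I; its normal form modulo I is 63/20y.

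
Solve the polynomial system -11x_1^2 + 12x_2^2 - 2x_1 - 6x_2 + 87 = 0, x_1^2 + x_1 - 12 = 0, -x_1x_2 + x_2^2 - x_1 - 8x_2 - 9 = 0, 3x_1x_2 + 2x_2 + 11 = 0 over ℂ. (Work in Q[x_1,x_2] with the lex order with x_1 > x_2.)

{(3, -1)}

Compute a lex Gröbner basis by Buchberger's algorithm.
f_1 = -11x_1^2 - 2x_1 + 12x_2^2 - 6x_2 + 87, LT = x_1^2.
f_2 = x_1^2 + x_1 - 12, LT = x_1^2.
f_3 = -x_1x_2 - x_1 + x_2^2 - 8x_2 - 9, LT = x_1x_2.
f_4 = 3x_1x_2 + 2x_2 + 11, LT = x_1x_2.

S(f_1,f_2): lcm = x_1^2. S = -9/11x_1 - 12/11x_2^2 + 6/11x_2 + 45/11.
  leading term x_1: no divisor's leading term divides it; move -9/11x_1 to the remainder.
  leading term x_2^2: no divisor's leading term divides it; move -12/11x_2^2 to the remainder.
  leading term x_2: no divisor's leading term divides it; move 6/11x_2 to the remainder.
  leading term 1: no divisor's leading term divides it; move 45/11 to the remainder.
  remainder -9/11x_1 - 12/11x_2^2 + 6/11x_2 + 45/11 ≠ 0; add h_5 = -9/11x_1 - 12/11x_2^2 + 6/11x_2 + 45/11 to the basis.

S(f_1,f_3): lcm = x_1^2x_2. S = -x_1^2 + x_1x_2^2 - 86/11x_1x_2 - 9x_1 - 12/11x_2^3 + 6/11x_2^2 - 87/11x_2.
  leading term x_1^2: subtract (1/11)·f_1 from -x_1^2 + x_1x_2^2 - 86/11x_1x_2 - 9x_1 - 12/11x_2^3 + 6/11x_2^2 - 87/11x_2 → x_1x_2^2 - 86/11x_1x_2 - 97/11x_1 - 12/11x_2^3 - 6/11x_2^2 - 81/11x_2 - 87/11
  leading term x_1x_2^2: subtract (-x_2)·f_3 from x_1x_2^2 - 86/11x_1x_2 - 97/11x_1 - 12/11x_2^3 - 6/11x_2^2 - 81/11x_2 - 87/11 → -97/11x_1x_2 - 97/11x_1 - 1/11x_2^3 - 94/11x_2^2 - 180/11x_2 - 87/11
  leading term x_1x_2: subtract (97/11)·f_3 from -97/11x_1x_2 - 97/11x_1 - 1/11x_2^3 - 94/11x_2^2 - 180/11x_2 - 87/11 → -1/11x_2^3 - 191/11x_2^2 + 596/11x_2 + 786/11
  leading term x_2^3: no divisor's leading term divides it; move -1/11x_2^3 to the remainder.
  leading term x_2^2: no divisor's leading term divides it; move -191/11x_2^2 to the remainder.
  leading term x_2: no divisor's leading term divides it; move 596/11x_2 to the remainder.
  leading term 1: no divisor's leading term divides it; move 786/11 to the remainder.
  remainder -1/11x_2^3 - 191/11x_2^2 + 596/11x_2 + 786/11 ≠ 0; add h_6 = -1/11x_2^3 - 191/11x_2^2 + 596/11x_2 + 786/11 to the basis.

S(f_1,f_4): lcm = x_1^2x_2. S = -16/33x_1x_2 - 11/3x_1 - 12/11x_2^3 + 6/11x_2^2 - 87/11x_2.
  leading term x_1x_2: subtract (16/33)·f_3 from -16/33x_1x_2 - 11/3x_1 - 12/11x_2^3 + 6/11x_2^2 - 87/11x_2 → -35/11x_1 - 12/11x_2^3 + 2/33x_2^2 - 133/33x_2 + 48/11
  leading term x_1: subtract (35/9)·h_5 from -35/11x_1 - 12/11x_2^3 + 2/33x_2^2 - 133/33x_2 + 48/11 → -12/11x_2^3 + 142/33x_2^2 - 203/33x_2 - 127/11
  leading term x_2^3: subtract (12)·h_6 from -12/11x_2^3 + 142/33x_2^2 - 203/33x_2 - 127/11 → 638/3x_2^2 - 1969/3x_2 - 869
  leading term x_2^2: no divisor's leading term divides it; move 638/3x_2^2 to the remainder.
  leading term x_2: no divisor's leading term divides it; move -1969/3x_2 to the remainder.
  leading term 1: no divisor's leading term divides it; move -869 to the remainder.
  remainder 638/3x_2^2 - 1969/3x_2 - 869 ≠ 0; add h_7 = 638/3x_2^2 - 1969/3x_2 - 869 to the basis.

S(f_2,f_3): lcm = x_1^2x_2. S = -x_1^2 + x_1x_2^2 - 7x_1x_2 - 9x_1 - 12x_2.
  leading term x_1^2: subtract (1/11)·f_1 from -x_1^2 + x_1x_2^2 - 7x_1x_2 - 9x_1 - 12x_2 → x_1x_2^2 - 7x_1x_2 - 97/11x_1 - 12/11x_2^2 - 126/11x_2 - 87/11
  leading term x_1x_2^2: subtract (-x_2)·f_3 from x_1x_2^2 - 7x_1x_2 - 97/11x_1 - 12/11x_2^2 - 126/11x_2 - 87/11 → -8x_1x_2 - 97/11x_1 + x_2^3 - 100/11x_2^2 - 225/11x_2 - 87/11
  leading term x_1x_2: subtract (8)·f_3 from -8x_1x_2 - 97/11x_1 + x_2^3 - 100/11x_2^2 - 225/11x_2 - 87/11 → -9/11x_1 + x_2^3 - 188/11x_2^2 + 479/11x_2 + 705/11
  leading term x_1: subtract (1)·h_5 from -9/11x_1 + x_2^3 - 188/11x_2^2 + 479/11x_2 + 705/11 → x_2^3 - 16x_2^2 + 43x_2 + 60
  leading term x_2^3: subtract (-11)·h_6 from x_2^3 - 16x_2^2 + 43x_2 + 60 → -207x_2^2 + 639x_2 + 846
  leading term x_2^2: subtract (-621/638)·h_7 from -207x_2^2 + 639x_2 + 846 → 9/58x_2 + 9/58
  leading term x_2: no divisor's leading term divides it; move 9/58x_2 to the remainder.
  leading term 1: no divisor's leading term divides it; move 9/58 to the remainder.
  remainder 9/58x_2 + 9/58 ≠ 0; add h_8 = 9/58x_2 + 9/58 to the basis.

The other S-polynomials (S(f_2,f_4), S(f_3,f_4), S(f_1,h_5), S(f_2,h_5), S(f_3,h_5), S(f_4,h_5), S(f_1,h_6), S(f_2,h_6), S(f_3,h_6), S(f_4,h_6), S(h_5,h_6), S(f_1,h_7), S(f_2,h_7), S(f_3,h_7), S(f_4,h_7), S(h_5,h_7), S(h_6,h_7), S(f_1,h_8), S(f_2,h_8), S(f_3,h_8), S(f_4,h_8), S(h_5,h_8), S(h_6,h_8), S(h_7,h_8)) all reduce to 0 modulo the current basis, so we have a Gröbner basis.
Inter-reduce: drop elements whose leading term is divisible by another's, tail-reduce, and make monic.
Reduced Gröbner basis: {x_1 - 3, x_2 + 1}.

The lex basis is triangular: the last element involves only x_2. Solving x_2 + 1 = 0 gives x_2 ∈ {-1}; substituting each value into the earlier elements determines the remaining variables.
  x_2 = -1: the earlier basis element becomes x_1 - 3 = 0, giving x_1 = 3 — point (3, -1).
Check: every point annihilates each of the original generators.
A lex Gröbner basis triangularizes the system, enabling back-substitution.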